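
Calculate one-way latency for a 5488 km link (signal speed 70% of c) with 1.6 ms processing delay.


Speed = 0.7 * 3e5 km/s = 210000 km/s
Propagation delay = 5488 / 210000 = 0.0261 s = 26.1333 ms
Processing delay = 1.6 ms
Total one-way latency = 27.7333 ms


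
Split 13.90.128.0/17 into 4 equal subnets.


New prefix = 17 + 2 = 19
Each subnet has 8192 addresses
  13.90.128.0/19
  13.90.160.0/19
  13.90.192.0/19
  13.90.224.0/19
Subnets: 13.90.128.0/19, 13.90.160.0/19, 13.90.192.0/19, 13.90.224.0/19


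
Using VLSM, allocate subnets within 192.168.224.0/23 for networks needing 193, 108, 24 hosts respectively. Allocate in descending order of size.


193 hosts -> /24 (254 usable): 192.168.224.0/24
108 hosts -> /25 (126 usable): 192.168.225.0/25
24 hosts -> /27 (30 usable): 192.168.225.128/27
Allocation: 192.168.224.0/24 (193 hosts, 254 usable); 192.168.225.0/25 (108 hosts, 126 usable); 192.168.225.128/27 (24 hosts, 30 usable)


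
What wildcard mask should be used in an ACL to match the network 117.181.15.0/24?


Subnet mask: 255.255.255.0
Wildcard = 255.255.255.255 - subnet mask
255 - 255 = 0
255 - 255 = 0
255 - 255 = 0
255 - 0 = 255
Wildcard: 0.0.0.255


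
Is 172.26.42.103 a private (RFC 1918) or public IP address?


RFC 1918 private ranges:
  10.0.0.0/8 (10.0.0.0 - 10.255.255.255)
  172.16.0.0/12 (172.16.0.0 - 172.31.255.255)
  192.168.0.0/16 (192.168.0.0 - 192.168.255.255)
Private (in 172.16.0.0/12)


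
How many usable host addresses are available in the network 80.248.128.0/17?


Host bits = 32 - 17 = 15
Total addresses = 2^15 = 32768
Usable = total - 2 (network and broadcast)
Usable hosts: 32766


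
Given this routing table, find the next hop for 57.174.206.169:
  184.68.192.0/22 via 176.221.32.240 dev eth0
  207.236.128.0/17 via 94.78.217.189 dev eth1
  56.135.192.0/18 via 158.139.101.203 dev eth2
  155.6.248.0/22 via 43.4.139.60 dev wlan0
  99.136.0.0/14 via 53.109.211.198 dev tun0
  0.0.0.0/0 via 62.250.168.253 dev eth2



Longest prefix match for 57.174.206.169:
  /22 184.68.192.0: no
  /17 207.236.128.0: no
  /18 56.135.192.0: no
  /22 155.6.248.0: no
  /14 99.136.0.0: no
  /0 0.0.0.0: MATCH
Selected: next-hop 62.250.168.253 via eth2 (matched /0)


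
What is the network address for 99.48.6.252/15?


IP:   01100011.00110000.00000110.11111100
Mask: 11111111.11111110.00000000.00000000
AND operation:
Net:  01100011.00110000.00000000.00000000
Network: 99.48.0.0/15


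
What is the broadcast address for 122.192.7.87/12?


Network: 122.192.0.0/12
Host bits = 20
Set all host bits to 1:
Broadcast: 122.207.255.255


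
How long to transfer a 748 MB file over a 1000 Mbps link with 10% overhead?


Effective throughput = 1000 * (1 - 10/100) = 900 Mbps
File size in Mb = 748 * 8 = 5984 Mb
Time = 5984 / 900
Time = 6.6489 seconds


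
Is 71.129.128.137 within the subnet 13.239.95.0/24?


Subnet network: 13.239.95.0
Test IP AND mask: 71.129.128.0
No, 71.129.128.137 is not in 13.239.95.0/24


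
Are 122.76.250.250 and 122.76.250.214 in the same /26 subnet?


Mask: 255.255.255.192
122.76.250.250 AND mask = 122.76.250.192
122.76.250.214 AND mask = 122.76.250.192
Yes, same subnet (122.76.250.192)


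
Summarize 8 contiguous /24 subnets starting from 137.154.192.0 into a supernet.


Original prefix: /24
Number of subnets: 8 = 2^3
New prefix = 24 - 3 = 21
Supernet: 137.154.192.0/21


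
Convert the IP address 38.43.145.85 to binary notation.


38 = 00100110
43 = 00101011
145 = 10010001
85 = 01010101
Binary: 00100110.00101011.10010001.01010101


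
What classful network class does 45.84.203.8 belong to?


First octet: 45
Binary: 00101101
0xxxxxxx -> Class A (1-126)
Class A, default mask 255.0.0.0 (/8)


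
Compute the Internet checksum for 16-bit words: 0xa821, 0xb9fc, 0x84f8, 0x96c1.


Sum all words (with carry folding):
+ 0xa821 = 0xa821
+ 0xb9fc = 0x621e
+ 0x84f8 = 0xe716
+ 0x96c1 = 0x7dd8
One's complement: ~0x7dd8
Checksum = 0x8227


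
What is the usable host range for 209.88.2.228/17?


Network: 209.88.0.0
Broadcast: 209.88.127.255
First usable = network + 1
Last usable = broadcast - 1
Range: 209.88.0.1 to 209.88.127.254


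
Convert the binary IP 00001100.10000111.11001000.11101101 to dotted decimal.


00001100 = 12
10000111 = 135
11001000 = 200
11101101 = 237
IP: 12.135.200.237


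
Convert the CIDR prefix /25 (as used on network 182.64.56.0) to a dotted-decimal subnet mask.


/25 means 25 network bits, 7 host bits
Binary: 11111111111111111111111110000000
Mask: 255.255.255.128


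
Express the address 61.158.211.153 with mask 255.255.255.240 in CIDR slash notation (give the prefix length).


Binary: 11111111.11111111.11111111.11110000
Count leading 1s
Prefix: /28


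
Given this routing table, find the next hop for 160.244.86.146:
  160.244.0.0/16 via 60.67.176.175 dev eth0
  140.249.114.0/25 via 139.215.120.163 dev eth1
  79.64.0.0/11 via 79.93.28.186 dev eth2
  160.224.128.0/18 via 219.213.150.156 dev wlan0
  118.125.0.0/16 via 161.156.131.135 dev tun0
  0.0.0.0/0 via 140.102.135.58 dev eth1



Longest prefix match for 160.244.86.146:
  /16 160.244.0.0: MATCH
  /25 140.249.114.0: no
  /11 79.64.0.0: no
  /18 160.224.128.0: no
  /16 118.125.0.0: no
  /0 0.0.0.0: MATCH
Selected: next-hop 60.67.176.175 via eth0 (matched /16)


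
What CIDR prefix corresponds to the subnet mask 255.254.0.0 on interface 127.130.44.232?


Binary: 11111111.11111110.00000000.00000000
Count leading 1s
Prefix: /15


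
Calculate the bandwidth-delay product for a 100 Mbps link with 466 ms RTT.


BDP = bandwidth * RTT
= 100 Mbps * 466 ms
= 100 * 1e6 * 466 / 1000 bits
= 46600000 bits
= 5825000 bytes
= 5688.4766 KB
BDP = 46600000 bits (5825000 bytes)


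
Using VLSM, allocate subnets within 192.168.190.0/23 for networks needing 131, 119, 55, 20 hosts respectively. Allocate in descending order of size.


131 hosts -> /24 (254 usable): 192.168.190.0/24
119 hosts -> /25 (126 usable): 192.168.191.0/25
55 hosts -> /26 (62 usable): 192.168.191.128/26
20 hosts -> /27 (30 usable): 192.168.191.192/27
Allocation: 192.168.190.0/24 (131 hosts, 254 usable); 192.168.191.0/25 (119 hosts, 126 usable); 192.168.191.128/26 (55 hosts, 62 usable); 192.168.191.192/27 (20 hosts, 30 usable)


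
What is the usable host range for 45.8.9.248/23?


Network: 45.8.8.0
Broadcast: 45.8.9.255
First usable = network + 1
Last usable = broadcast - 1
Range: 45.8.8.1 to 45.8.9.254


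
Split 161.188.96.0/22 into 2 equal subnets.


New prefix = 22 + 1 = 23
Each subnet has 512 addresses
  161.188.96.0/23
  161.188.98.0/23
Subnets: 161.188.96.0/23, 161.188.98.0/23


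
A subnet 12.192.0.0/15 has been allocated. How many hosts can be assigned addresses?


Host bits = 32 - 15 = 17
Total addresses = 2^17 = 131072
Usable = total - 2 (network and broadcast)
Usable hosts: 131070


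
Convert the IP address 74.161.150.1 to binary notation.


74 = 01001010
161 = 10100001
150 = 10010110
1 = 00000001
Binary: 01001010.10100001.10010110.00000001


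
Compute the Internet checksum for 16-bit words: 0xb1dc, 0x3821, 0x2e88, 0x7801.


Sum all words (with carry folding):
+ 0xb1dc = 0xb1dc
+ 0x3821 = 0xe9fd
+ 0x2e88 = 0x1886
+ 0x7801 = 0x9087
One's complement: ~0x9087
Checksum = 0x6f78


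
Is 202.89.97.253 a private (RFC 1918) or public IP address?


RFC 1918 private ranges:
  10.0.0.0/8 (10.0.0.0 - 10.255.255.255)
  172.16.0.0/12 (172.16.0.0 - 172.31.255.255)
  192.168.0.0/16 (192.168.0.0 - 192.168.255.255)
Public (not in any RFC 1918 range)


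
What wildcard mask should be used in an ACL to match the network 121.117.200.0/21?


Subnet mask: 255.255.248.0
Wildcard = 255.255.255.255 - subnet mask
255 - 255 = 0
255 - 255 = 0
255 - 248 = 7
255 - 0 = 255
Wildcard: 0.0.7.255


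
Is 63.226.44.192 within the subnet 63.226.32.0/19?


Subnet network: 63.226.32.0
Test IP AND mask: 63.226.32.0
Yes, 63.226.44.192 is in 63.226.32.0/19


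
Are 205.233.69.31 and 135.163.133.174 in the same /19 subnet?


Mask: 255.255.224.0
205.233.69.31 AND mask = 205.233.64.0
135.163.133.174 AND mask = 135.163.128.0
No, different subnets (205.233.64.0 vs 135.163.128.0)


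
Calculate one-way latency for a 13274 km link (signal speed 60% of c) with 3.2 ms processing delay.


Speed = 0.6 * 3e5 km/s = 180000 km/s
Propagation delay = 13274 / 180000 = 0.0737 s = 73.7444 ms
Processing delay = 3.2 ms
Total one-way latency = 76.9444 ms


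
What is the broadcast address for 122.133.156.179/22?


Network: 122.133.156.0/22
Host bits = 10
Set all host bits to 1:
Broadcast: 122.133.159.255


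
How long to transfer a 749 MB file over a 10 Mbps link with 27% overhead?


Effective throughput = 10 * (1 - 27/100) = 7.3 Mbps
File size in Mb = 749 * 8 = 5992 Mb
Time = 5992 / 7.3
Time = 820.8219 seconds


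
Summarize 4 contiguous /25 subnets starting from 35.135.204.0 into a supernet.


Original prefix: /25
Number of subnets: 4 = 2^2
New prefix = 25 - 2 = 23
Supernet: 35.135.204.0/23


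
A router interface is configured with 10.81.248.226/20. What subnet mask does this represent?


/20 means 20 network bits, 12 host bits
Binary: 11111111111111111111000000000000
Mask: 255.255.240.0


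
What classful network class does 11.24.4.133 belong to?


First octet: 11
Binary: 00001011
0xxxxxxx -> Class A (1-126)
Class A, default mask 255.0.0.0 (/8)


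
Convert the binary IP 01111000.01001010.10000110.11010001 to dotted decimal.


01111000 = 120
01001010 = 74
10000110 = 134
11010001 = 209
IP: 120.74.134.209


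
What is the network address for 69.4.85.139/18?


IP:   01000101.00000100.01010101.10001011
Mask: 11111111.11111111.11000000.00000000
AND operation:
Net:  01000101.00000100.01000000.00000000
Network: 69.4.64.0/18


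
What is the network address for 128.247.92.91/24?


IP:   10000000.11110111.01011100.01011011
Mask: 11111111.11111111.11111111.00000000
AND operation:
Net:  10000000.11110111.01011100.00000000
Network: 128.247.92.0/24


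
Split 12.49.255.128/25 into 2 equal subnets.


New prefix = 25 + 1 = 26
Each subnet has 64 addresses
  12.49.255.128/26
  12.49.255.192/26
Subnets: 12.49.255.128/26, 12.49.255.192/26


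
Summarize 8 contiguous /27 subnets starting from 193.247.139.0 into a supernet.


Original prefix: /27
Number of subnets: 8 = 2^3
New prefix = 27 - 3 = 24
Supernet: 193.247.139.0/24


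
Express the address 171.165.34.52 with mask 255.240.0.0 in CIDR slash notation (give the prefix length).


Binary: 11111111.11110000.00000000.00000000
Count leading 1s
Prefix: /12


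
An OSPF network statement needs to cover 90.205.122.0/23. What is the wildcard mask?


Subnet mask: 255.255.254.0
Wildcard = 255.255.255.255 - subnet mask
255 - 255 = 0
255 - 255 = 0
255 - 254 = 1
255 - 0 = 255
Wildcard: 0.0.1.255


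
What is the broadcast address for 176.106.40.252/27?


Network: 176.106.40.224/27
Host bits = 5
Set all host bits to 1:
Broadcast: 176.106.40.255


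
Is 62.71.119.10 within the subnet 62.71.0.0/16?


Subnet network: 62.71.0.0
Test IP AND mask: 62.71.0.0
Yes, 62.71.119.10 is in 62.71.0.0/16


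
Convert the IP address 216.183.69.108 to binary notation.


216 = 11011000
183 = 10110111
69 = 01000101
108 = 01101100
Binary: 11011000.10110111.01000101.01101100


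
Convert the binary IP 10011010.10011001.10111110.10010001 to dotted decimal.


10011010 = 154
10011001 = 153
10111110 = 190
10010001 = 145
IP: 154.153.190.145


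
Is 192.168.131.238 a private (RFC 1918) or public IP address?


RFC 1918 private ranges:
  10.0.0.0/8 (10.0.0.0 - 10.255.255.255)
  172.16.0.0/12 (172.16.0.0 - 172.31.255.255)
  192.168.0.0/16 (192.168.0.0 - 192.168.255.255)
Private (in 192.168.0.0/16)


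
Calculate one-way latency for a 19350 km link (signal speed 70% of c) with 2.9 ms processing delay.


Speed = 0.7 * 3e5 km/s = 210000 km/s
Propagation delay = 19350 / 210000 = 0.0921 s = 92.1429 ms
Processing delay = 2.9 ms
Total one-way latency = 95.0429 ms


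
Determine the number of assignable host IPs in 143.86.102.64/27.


Host bits = 32 - 27 = 5
Total addresses = 2^5 = 32
Usable = total - 2 (network and broadcast)
Usable hosts: 30


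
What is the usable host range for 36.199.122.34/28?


Network: 36.199.122.32
Broadcast: 36.199.122.47
First usable = network + 1
Last usable = broadcast - 1
Range: 36.199.122.33 to 36.199.122.46


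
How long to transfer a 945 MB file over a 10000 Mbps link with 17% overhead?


Effective throughput = 10000 * (1 - 17/100) = 8300 Mbps
File size in Mb = 945 * 8 = 7560 Mb
Time = 7560 / 8300
Time = 0.9108 seconds


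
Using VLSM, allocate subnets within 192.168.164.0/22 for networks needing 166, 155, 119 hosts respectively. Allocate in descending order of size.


166 hosts -> /24 (254 usable): 192.168.164.0/24
155 hosts -> /24 (254 usable): 192.168.165.0/24
119 hosts -> /25 (126 usable): 192.168.166.0/25
Allocation: 192.168.164.0/24 (166 hosts, 254 usable); 192.168.165.0/24 (155 hosts, 254 usable); 192.168.166.0/25 (119 hosts, 126 usable)


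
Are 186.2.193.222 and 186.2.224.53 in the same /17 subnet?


Mask: 255.255.128.0
186.2.193.222 AND mask = 186.2.128.0
186.2.224.53 AND mask = 186.2.128.0
Yes, same subnet (186.2.128.0)


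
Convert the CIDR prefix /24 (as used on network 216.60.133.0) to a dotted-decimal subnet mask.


/24 means 24 network bits, 8 host bits
Binary: 11111111111111111111111100000000
Mask: 255.255.255.0


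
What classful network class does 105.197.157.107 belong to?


First octet: 105
Binary: 01101001
0xxxxxxx -> Class A (1-126)
Class A, default mask 255.0.0.0 (/8)


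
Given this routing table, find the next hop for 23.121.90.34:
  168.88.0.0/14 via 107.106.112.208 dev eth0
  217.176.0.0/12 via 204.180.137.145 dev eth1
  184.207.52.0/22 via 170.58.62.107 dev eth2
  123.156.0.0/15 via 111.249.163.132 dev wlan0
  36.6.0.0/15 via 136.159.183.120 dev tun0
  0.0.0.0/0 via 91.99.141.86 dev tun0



Longest prefix match for 23.121.90.34:
  /14 168.88.0.0: no
  /12 217.176.0.0: no
  /22 184.207.52.0: no
  /15 123.156.0.0: no
  /15 36.6.0.0: no
  /0 0.0.0.0: MATCH
Selected: next-hop 91.99.141.86 via tun0 (matched /0)


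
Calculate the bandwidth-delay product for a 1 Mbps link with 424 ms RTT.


BDP = bandwidth * RTT
= 1 Mbps * 424 ms
= 1 * 1e6 * 424 / 1000 bits
= 424000 bits
= 53000 bytes
= 51.7578 KB
BDP = 424000 bits (53000 bytes)


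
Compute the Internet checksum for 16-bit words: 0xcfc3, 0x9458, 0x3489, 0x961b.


Sum all words (with carry folding):
+ 0xcfc3 = 0xcfc3
+ 0x9458 = 0x641c
+ 0x3489 = 0x98a5
+ 0x961b = 0x2ec1
One's complement: ~0x2ec1
Checksum = 0xd13e


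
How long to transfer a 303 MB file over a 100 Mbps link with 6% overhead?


Effective throughput = 100 * (1 - 6/100) = 94 Mbps
File size in Mb = 303 * 8 = 2424 Mb
Time = 2424 / 94
Time = 25.7872 seconds


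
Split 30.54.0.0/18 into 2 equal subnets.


New prefix = 18 + 1 = 19
Each subnet has 8192 addresses
  30.54.0.0/19
  30.54.32.0/19
Subnets: 30.54.0.0/19, 30.54.32.0/19


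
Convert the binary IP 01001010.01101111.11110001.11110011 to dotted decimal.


01001010 = 74
01101111 = 111
11110001 = 241
11110011 = 243
IP: 74.111.241.243


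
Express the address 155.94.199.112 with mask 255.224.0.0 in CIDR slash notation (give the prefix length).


Binary: 11111111.11100000.00000000.00000000
Count leading 1s
Prefix: /11


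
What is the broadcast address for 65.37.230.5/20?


Network: 65.37.224.0/20
Host bits = 12
Set all host bits to 1:
Broadcast: 65.37.239.255


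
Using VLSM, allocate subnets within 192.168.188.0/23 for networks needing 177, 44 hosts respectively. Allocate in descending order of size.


177 hosts -> /24 (254 usable): 192.168.188.0/24
44 hosts -> /26 (62 usable): 192.168.189.0/26
Allocation: 192.168.188.0/24 (177 hosts, 254 usable); 192.168.189.0/26 (44 hosts, 62 usable)


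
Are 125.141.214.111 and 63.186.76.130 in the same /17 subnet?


Mask: 255.255.128.0
125.141.214.111 AND mask = 125.141.128.0
63.186.76.130 AND mask = 63.186.0.0
No, different subnets (125.141.128.0 vs 63.186.0.0)


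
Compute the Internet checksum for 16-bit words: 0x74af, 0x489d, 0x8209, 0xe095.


Sum all words (with carry folding):
+ 0x74af = 0x74af
+ 0x489d = 0xbd4c
+ 0x8209 = 0x3f56
+ 0xe095 = 0x1fec
One's complement: ~0x1fec
Checksum = 0xe013


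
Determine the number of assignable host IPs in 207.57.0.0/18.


Host bits = 32 - 18 = 14
Total addresses = 2^14 = 16384
Usable = total - 2 (network and broadcast)
Usable hosts: 16382


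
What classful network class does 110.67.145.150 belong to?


First octet: 110
Binary: 01101110
0xxxxxxx -> Class A (1-126)
Class A, default mask 255.0.0.0 (/8)


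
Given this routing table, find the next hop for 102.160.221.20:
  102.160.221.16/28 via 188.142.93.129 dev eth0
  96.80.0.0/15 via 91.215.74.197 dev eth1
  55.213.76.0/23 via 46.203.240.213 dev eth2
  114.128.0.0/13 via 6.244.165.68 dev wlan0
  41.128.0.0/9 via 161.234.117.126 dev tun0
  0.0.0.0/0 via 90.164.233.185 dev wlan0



Longest prefix match for 102.160.221.20:
  /28 102.160.221.16: MATCH
  /15 96.80.0.0: no
  /23 55.213.76.0: no
  /13 114.128.0.0: no
  /9 41.128.0.0: no
  /0 0.0.0.0: MATCH
Selected: next-hop 188.142.93.129 via eth0 (matched /28)


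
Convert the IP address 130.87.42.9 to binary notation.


130 = 10000010
87 = 01010111
42 = 00101010
9 = 00001001
Binary: 10000010.01010111.00101010.00001001


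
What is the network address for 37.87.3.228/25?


IP:   00100101.01010111.00000011.11100100
Mask: 11111111.11111111.11111111.10000000
AND operation:
Net:  00100101.01010111.00000011.10000000
Network: 37.87.3.128/25


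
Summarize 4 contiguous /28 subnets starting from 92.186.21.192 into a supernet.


Original prefix: /28
Number of subnets: 4 = 2^2
New prefix = 28 - 2 = 26
Supernet: 92.186.21.192/26


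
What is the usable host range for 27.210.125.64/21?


Network: 27.210.120.0
Broadcast: 27.210.127.255
First usable = network + 1
Last usable = broadcast - 1
Range: 27.210.120.1 to 27.210.127.254


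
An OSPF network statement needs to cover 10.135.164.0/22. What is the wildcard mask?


Subnet mask: 255.255.252.0
Wildcard = 255.255.255.255 - subnet mask
255 - 255 = 0
255 - 255 = 0
255 - 252 = 3
255 - 0 = 255
Wildcard: 0.0.3.255


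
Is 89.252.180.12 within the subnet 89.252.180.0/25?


Subnet network: 89.252.180.0
Test IP AND mask: 89.252.180.0
Yes, 89.252.180.12 is in 89.252.180.0/25


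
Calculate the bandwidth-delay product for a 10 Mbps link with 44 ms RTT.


BDP = bandwidth * RTT
= 10 Mbps * 44 ms
= 10 * 1e6 * 44 / 1000 bits
= 440000 bits
= 55000 bytes
= 53.7109 KB
BDP = 440000 bits (55000 bytes)


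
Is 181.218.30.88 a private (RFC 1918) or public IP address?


RFC 1918 private ranges:
  10.0.0.0/8 (10.0.0.0 - 10.255.255.255)
  172.16.0.0/12 (172.16.0.0 - 172.31.255.255)
  192.168.0.0/16 (192.168.0.0 - 192.168.255.255)
Public (not in any RFC 1918 range)


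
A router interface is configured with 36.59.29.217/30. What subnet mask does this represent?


/30 means 30 network bits, 2 host bits
Binary: 11111111111111111111111111111100
Mask: 255.255.255.252


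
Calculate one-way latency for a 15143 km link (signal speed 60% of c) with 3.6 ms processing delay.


Speed = 0.6 * 3e5 km/s = 180000 km/s
Propagation delay = 15143 / 180000 = 0.0841 s = 84.1278 ms
Processing delay = 3.6 ms
Total one-way latency = 87.7278 ms


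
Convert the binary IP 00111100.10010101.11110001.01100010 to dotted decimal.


00111100 = 60
10010101 = 149
11110001 = 241
01100010 = 98
IP: 60.149.241.98


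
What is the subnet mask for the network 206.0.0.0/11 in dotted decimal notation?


/11 means 11 network bits, 21 host bits
Binary: 11111111111000000000000000000000
Mask: 255.224.0.0


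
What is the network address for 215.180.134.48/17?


IP:   11010111.10110100.10000110.00110000
Mask: 11111111.11111111.10000000.00000000
AND operation:
Net:  11010111.10110100.10000000.00000000
Network: 215.180.128.0/17


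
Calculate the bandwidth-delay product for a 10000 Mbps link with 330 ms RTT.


BDP = bandwidth * RTT
= 10000 Mbps * 330 ms
= 10000 * 1e6 * 330 / 1000 bits
= 3300000000 bits
= 412500000 bytes
= 402832.0312 KB
BDP = 3300000000 bits (412500000 bytes)


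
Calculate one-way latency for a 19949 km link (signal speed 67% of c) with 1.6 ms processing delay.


Speed = 0.67 * 3e5 km/s = 201000 km/s
Propagation delay = 19949 / 201000 = 0.0992 s = 99.2488 ms
Processing delay = 1.6 ms
Total one-way latency = 100.8488 ms


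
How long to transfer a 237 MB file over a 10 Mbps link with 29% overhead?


Effective throughput = 10 * (1 - 29/100) = 7.1 Mbps
File size in Mb = 237 * 8 = 1896 Mb
Time = 1896 / 7.1
Time = 267.0423 seconds


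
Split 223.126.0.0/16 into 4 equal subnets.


New prefix = 16 + 2 = 18
Each subnet has 16384 addresses
  223.126.0.0/18
  223.126.64.0/18
  223.126.128.0/18
  223.126.192.0/18
Subnets: 223.126.0.0/18, 223.126.64.0/18, 223.126.128.0/18, 223.126.192.0/18


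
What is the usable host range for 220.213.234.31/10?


Network: 220.192.0.0
Broadcast: 220.255.255.255
First usable = network + 1
Last usable = broadcast - 1
Range: 220.192.0.1 to 220.255.255.254


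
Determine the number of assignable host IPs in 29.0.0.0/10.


Host bits = 32 - 10 = 22
Total addresses = 2^22 = 4194304
Usable = total - 2 (network and broadcast)
Usable hosts: 4194302


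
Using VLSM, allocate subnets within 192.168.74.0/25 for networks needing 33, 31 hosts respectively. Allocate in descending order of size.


33 hosts -> /26 (62 usable): 192.168.74.0/26
31 hosts -> /26 (62 usable): 192.168.74.64/26
Allocation: 192.168.74.0/26 (33 hosts, 62 usable); 192.168.74.64/26 (31 hosts, 62 usable)


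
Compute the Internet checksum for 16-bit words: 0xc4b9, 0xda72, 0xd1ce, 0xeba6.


Sum all words (with carry folding):
+ 0xc4b9 = 0xc4b9
+ 0xda72 = 0x9f2c
+ 0xd1ce = 0x70fb
+ 0xeba6 = 0x5ca2
One's complement: ~0x5ca2
Checksum = 0xa35d


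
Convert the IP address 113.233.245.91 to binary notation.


113 = 01110001
233 = 11101001
245 = 11110101
91 = 01011011
Binary: 01110001.11101001.11110101.01011011


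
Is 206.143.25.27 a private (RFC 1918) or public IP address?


RFC 1918 private ranges:
  10.0.0.0/8 (10.0.0.0 - 10.255.255.255)
  172.16.0.0/12 (172.16.0.0 - 172.31.255.255)
  192.168.0.0/16 (192.168.0.0 - 192.168.255.255)
Public (not in any RFC 1918 range)


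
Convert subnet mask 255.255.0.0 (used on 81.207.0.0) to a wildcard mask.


Subnet mask: 255.255.0.0
Wildcard = 255.255.255.255 - subnet mask
255 - 255 = 0
255 - 255 = 0
255 - 0 = 255
255 - 0 = 255
Wildcard: 0.0.255.255


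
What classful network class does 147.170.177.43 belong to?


First octet: 147
Binary: 10010011
10xxxxxx -> Class B (128-191)
Class B, default mask 255.255.0.0 (/16)


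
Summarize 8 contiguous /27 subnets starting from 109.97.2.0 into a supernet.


Original prefix: /27
Number of subnets: 8 = 2^3
New prefix = 27 - 3 = 24
Supernet: 109.97.2.0/24


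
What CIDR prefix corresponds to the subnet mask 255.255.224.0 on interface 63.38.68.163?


Binary: 11111111.11111111.11100000.00000000
Count leading 1s
Prefix: /19


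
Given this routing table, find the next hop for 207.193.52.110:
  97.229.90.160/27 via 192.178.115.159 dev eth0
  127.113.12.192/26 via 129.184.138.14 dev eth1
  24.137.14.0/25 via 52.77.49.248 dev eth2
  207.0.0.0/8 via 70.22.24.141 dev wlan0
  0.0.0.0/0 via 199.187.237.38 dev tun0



Longest prefix match for 207.193.52.110:
  /27 97.229.90.160: no
  /26 127.113.12.192: no
  /25 24.137.14.0: no
  /8 207.0.0.0: MATCH
  /0 0.0.0.0: MATCH
Selected: next-hop 70.22.24.141 via wlan0 (matched /8)


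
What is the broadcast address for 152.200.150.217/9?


Network: 152.128.0.0/9
Host bits = 23
Set all host bits to 1:
Broadcast: 152.255.255.255


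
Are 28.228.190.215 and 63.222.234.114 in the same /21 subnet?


Mask: 255.255.248.0
28.228.190.215 AND mask = 28.228.184.0
63.222.234.114 AND mask = 63.222.232.0
No, different subnets (28.228.184.0 vs 63.222.232.0)


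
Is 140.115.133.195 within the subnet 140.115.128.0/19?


Subnet network: 140.115.128.0
Test IP AND mask: 140.115.128.0
Yes, 140.115.133.195 is in 140.115.128.0/19


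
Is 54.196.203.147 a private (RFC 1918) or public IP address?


RFC 1918 private ranges:
  10.0.0.0/8 (10.0.0.0 - 10.255.255.255)
  172.16.0.0/12 (172.16.0.0 - 172.31.255.255)
  192.168.0.0/16 (192.168.0.0 - 192.168.255.255)
Public (not in any RFC 1918 range)


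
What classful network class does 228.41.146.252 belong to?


First octet: 228
Binary: 11100100
1110xxxx -> Class D (224-239)
Class D (multicast), default mask N/A


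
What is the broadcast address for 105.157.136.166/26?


Network: 105.157.136.128/26
Host bits = 6
Set all host bits to 1:
Broadcast: 105.157.136.191


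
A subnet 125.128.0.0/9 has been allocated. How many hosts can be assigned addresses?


Host bits = 32 - 9 = 23
Total addresses = 2^23 = 8388608
Usable = total - 2 (network and broadcast)
Usable hosts: 8388606


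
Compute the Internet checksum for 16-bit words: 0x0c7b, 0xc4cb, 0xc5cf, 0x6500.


Sum all words (with carry folding):
+ 0x0c7b = 0x0c7b
+ 0xc4cb = 0xd146
+ 0xc5cf = 0x9716
+ 0x6500 = 0xfc16
One's complement: ~0xfc16
Checksum = 0x03e9


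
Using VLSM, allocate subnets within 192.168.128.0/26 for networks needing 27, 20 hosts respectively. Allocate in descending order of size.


27 hosts -> /27 (30 usable): 192.168.128.0/27
20 hosts -> /27 (30 usable): 192.168.128.32/27
Allocation: 192.168.128.0/27 (27 hosts, 30 usable); 192.168.128.32/27 (20 hosts, 30 usable)


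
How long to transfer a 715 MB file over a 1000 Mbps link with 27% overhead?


Effective throughput = 1000 * (1 - 27/100) = 730 Mbps
File size in Mb = 715 * 8 = 5720 Mb
Time = 5720 / 730
Time = 7.8356 seconds


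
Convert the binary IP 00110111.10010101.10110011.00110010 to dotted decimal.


00110111 = 55
10010101 = 149
10110011 = 179
00110010 = 50
IP: 55.149.179.50


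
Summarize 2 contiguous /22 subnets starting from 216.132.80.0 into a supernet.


Original prefix: /22
Number of subnets: 2 = 2^1
New prefix = 22 - 1 = 21
Supernet: 216.132.80.0/21


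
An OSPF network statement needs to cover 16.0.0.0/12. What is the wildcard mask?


Subnet mask: 255.240.0.0
Wildcard = 255.255.255.255 - subnet mask
255 - 255 = 0
255 - 240 = 15
255 - 0 = 255
255 - 0 = 255
Wildcard: 0.15.255.255


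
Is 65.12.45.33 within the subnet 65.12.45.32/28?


Subnet network: 65.12.45.32
Test IP AND mask: 65.12.45.32
Yes, 65.12.45.33 is in 65.12.45.32/28


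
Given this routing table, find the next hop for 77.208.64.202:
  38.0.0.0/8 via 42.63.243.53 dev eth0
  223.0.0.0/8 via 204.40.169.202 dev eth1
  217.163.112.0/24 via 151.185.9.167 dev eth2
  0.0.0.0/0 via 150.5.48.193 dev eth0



Longest prefix match for 77.208.64.202:
  /8 38.0.0.0: no
  /8 223.0.0.0: no
  /24 217.163.112.0: no
  /0 0.0.0.0: MATCH
Selected: next-hop 150.5.48.193 via eth0 (matched /0)


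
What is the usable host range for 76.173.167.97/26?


Network: 76.173.167.64
Broadcast: 76.173.167.127
First usable = network + 1
Last usable = broadcast - 1
Range: 76.173.167.65 to 76.173.167.126


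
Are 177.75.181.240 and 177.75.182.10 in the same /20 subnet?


Mask: 255.255.240.0
177.75.181.240 AND mask = 177.75.176.0
177.75.182.10 AND mask = 177.75.176.0
Yes, same subnet (177.75.176.0)


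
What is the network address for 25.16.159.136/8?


IP:   00011001.00010000.10011111.10001000
Mask: 11111111.00000000.00000000.00000000
AND operation:
Net:  00011001.00000000.00000000.00000000
Network: 25.0.0.0/8


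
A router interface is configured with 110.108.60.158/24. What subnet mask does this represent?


/24 means 24 network bits, 8 host bits
Binary: 11111111111111111111111100000000
Mask: 255.255.255.0


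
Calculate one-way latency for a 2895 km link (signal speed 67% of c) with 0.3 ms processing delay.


Speed = 0.67 * 3e5 km/s = 201000 km/s
Propagation delay = 2895 / 201000 = 0.0144 s = 14.403 ms
Processing delay = 0.3 ms
Total one-way latency = 14.703 ms


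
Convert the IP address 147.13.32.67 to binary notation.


147 = 10010011
13 = 00001101
32 = 00100000
67 = 01000011
Binary: 10010011.00001101.00100000.01000011


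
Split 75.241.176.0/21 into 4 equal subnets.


New prefix = 21 + 2 = 23
Each subnet has 512 addresses
  75.241.176.0/23
  75.241.178.0/23
  75.241.180.0/23
  75.241.182.0/23
Subnets: 75.241.176.0/23, 75.241.178.0/23, 75.241.180.0/23, 75.241.182.0/23


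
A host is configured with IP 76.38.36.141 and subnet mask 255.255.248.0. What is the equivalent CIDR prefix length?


Binary: 11111111.11111111.11111000.00000000
Count leading 1s
Prefix: /21


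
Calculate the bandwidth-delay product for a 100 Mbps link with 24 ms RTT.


BDP = bandwidth * RTT
= 100 Mbps * 24 ms
= 100 * 1e6 * 24 / 1000 bits
= 2400000 bits
= 300000 bytes
= 292.9688 KB
BDP = 2400000 bits (300000 bytes)


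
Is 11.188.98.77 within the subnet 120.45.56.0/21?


Subnet network: 120.45.56.0
Test IP AND mask: 11.188.96.0
No, 11.188.98.77 is not in 120.45.56.0/21


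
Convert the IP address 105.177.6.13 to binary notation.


105 = 01101001
177 = 10110001
6 = 00000110
13 = 00001101
Binary: 01101001.10110001.00000110.00001101


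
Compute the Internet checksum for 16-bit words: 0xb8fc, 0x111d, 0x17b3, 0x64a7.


Sum all words (with carry folding):
+ 0xb8fc = 0xb8fc
+ 0x111d = 0xca19
+ 0x17b3 = 0xe1cc
+ 0x64a7 = 0x4674
One's complement: ~0x4674
Checksum = 0xb98b


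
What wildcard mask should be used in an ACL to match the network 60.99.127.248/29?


Subnet mask: 255.255.255.248
Wildcard = 255.255.255.255 - subnet mask
255 - 255 = 0
255 - 255 = 0
255 - 255 = 0
255 - 248 = 7
Wildcard: 0.0.0.7


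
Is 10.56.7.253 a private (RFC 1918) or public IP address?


RFC 1918 private ranges:
  10.0.0.0/8 (10.0.0.0 - 10.255.255.255)
  172.16.0.0/12 (172.16.0.0 - 172.31.255.255)
  192.168.0.0/16 (192.168.0.0 - 192.168.255.255)
Private (in 10.0.0.0/8)


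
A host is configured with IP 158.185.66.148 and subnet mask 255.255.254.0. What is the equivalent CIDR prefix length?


Binary: 11111111.11111111.11111110.00000000
Count leading 1s
Prefix: /23


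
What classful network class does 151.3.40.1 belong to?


First octet: 151
Binary: 10010111
10xxxxxx -> Class B (128-191)
Class B, default mask 255.255.0.0 (/16)


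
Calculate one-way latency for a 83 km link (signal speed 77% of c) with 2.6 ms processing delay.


Speed = 0.77 * 3e5 km/s = 231000 km/s
Propagation delay = 83 / 231000 = 0.0004 s = 0.3593 ms
Processing delay = 2.6 ms
Total one-way latency = 2.9593 ms


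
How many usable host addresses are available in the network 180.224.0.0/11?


Host bits = 32 - 11 = 21
Total addresses = 2^21 = 2097152
Usable = total - 2 (network and broadcast)
Usable hosts: 2097150


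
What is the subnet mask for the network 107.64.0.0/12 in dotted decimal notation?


/12 means 12 network bits, 20 host bits
Binary: 11111111111100000000000000000000
Mask: 255.240.0.0


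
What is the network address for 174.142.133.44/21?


IP:   10101110.10001110.10000101.00101100
Mask: 11111111.11111111.11111000.00000000
AND operation:
Net:  10101110.10001110.10000000.00000000
Network: 174.142.128.0/21


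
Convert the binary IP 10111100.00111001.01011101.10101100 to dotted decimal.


10111100 = 188
00111001 = 57
01011101 = 93
10101100 = 172
IP: 188.57.93.172


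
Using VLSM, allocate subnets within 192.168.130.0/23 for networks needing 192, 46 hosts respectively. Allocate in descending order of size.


192 hosts -> /24 (254 usable): 192.168.130.0/24
46 hosts -> /26 (62 usable): 192.168.131.0/26
Allocation: 192.168.130.0/24 (192 hosts, 254 usable); 192.168.131.0/26 (46 hosts, 62 usable)


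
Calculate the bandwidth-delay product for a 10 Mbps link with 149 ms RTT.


BDP = bandwidth * RTT
= 10 Mbps * 149 ms
= 10 * 1e6 * 149 / 1000 bits
= 1490000 bits
= 186250 bytes
= 181.8848 KB
BDP = 1490000 bits (186250 bytes)


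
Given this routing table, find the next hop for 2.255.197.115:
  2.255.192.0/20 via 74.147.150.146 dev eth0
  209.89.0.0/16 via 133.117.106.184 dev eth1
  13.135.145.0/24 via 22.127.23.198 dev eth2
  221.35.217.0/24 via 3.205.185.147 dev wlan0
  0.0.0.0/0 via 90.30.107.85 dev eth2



Longest prefix match for 2.255.197.115:
  /20 2.255.192.0: MATCH
  /16 209.89.0.0: no
  /24 13.135.145.0: no
  /24 221.35.217.0: no
  /0 0.0.0.0: MATCH
Selected: next-hop 74.147.150.146 via eth0 (matched /20)


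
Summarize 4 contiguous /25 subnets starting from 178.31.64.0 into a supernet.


Original prefix: /25
Number of subnets: 4 = 2^2
New prefix = 25 - 2 = 23
Supernet: 178.31.64.0/23


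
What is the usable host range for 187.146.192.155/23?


Network: 187.146.192.0
Broadcast: 187.146.193.255
First usable = network + 1
Last usable = broadcast - 1
Range: 187.146.192.1 to 187.146.193.254


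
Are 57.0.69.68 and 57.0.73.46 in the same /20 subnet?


Mask: 255.255.240.0
57.0.69.68 AND mask = 57.0.64.0
57.0.73.46 AND mask = 57.0.64.0
Yes, same subnet (57.0.64.0)


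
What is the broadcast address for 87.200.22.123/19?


Network: 87.200.0.0/19
Host bits = 13
Set all host bits to 1:
Broadcast: 87.200.31.255


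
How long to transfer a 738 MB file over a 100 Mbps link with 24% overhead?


Effective throughput = 100 * (1 - 24/100) = 76 Mbps
File size in Mb = 738 * 8 = 5904 Mb
Time = 5904 / 76
Time = 77.6842 seconds


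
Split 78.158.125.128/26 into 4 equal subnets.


New prefix = 26 + 2 = 28
Each subnet has 16 addresses
  78.158.125.128/28
  78.158.125.144/28
  78.158.125.160/28
  78.158.125.176/28
Subnets: 78.158.125.128/28, 78.158.125.144/28, 78.158.125.160/28, 78.158.125.176/28


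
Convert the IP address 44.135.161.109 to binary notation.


44 = 00101100
135 = 10000111
161 = 10100001
109 = 01101101
Binary: 00101100.10000111.10100001.01101101


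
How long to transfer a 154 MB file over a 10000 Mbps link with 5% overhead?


Effective throughput = 10000 * (1 - 5/100) = 9500 Mbps
File size in Mb = 154 * 8 = 1232 Mb
Time = 1232 / 9500
Time = 0.1297 seconds


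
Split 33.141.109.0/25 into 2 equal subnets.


New prefix = 25 + 1 = 26
Each subnet has 64 addresses
  33.141.109.0/26
  33.141.109.64/26
Subnets: 33.141.109.0/26, 33.141.109.64/26


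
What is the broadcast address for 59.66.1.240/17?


Network: 59.66.0.0/17
Host bits = 15
Set all host bits to 1:
Broadcast: 59.66.127.255


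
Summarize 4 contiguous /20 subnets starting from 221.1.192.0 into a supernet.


Original prefix: /20
Number of subnets: 4 = 2^2
New prefix = 20 - 2 = 18
Supernet: 221.1.192.0/18


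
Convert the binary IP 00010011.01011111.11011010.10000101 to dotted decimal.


00010011 = 19
01011111 = 95
11011010 = 218
10000101 = 133
IP: 19.95.218.133


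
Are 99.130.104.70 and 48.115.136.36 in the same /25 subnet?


Mask: 255.255.255.128
99.130.104.70 AND mask = 99.130.104.0
48.115.136.36 AND mask = 48.115.136.0
No, different subnets (99.130.104.0 vs 48.115.136.0)


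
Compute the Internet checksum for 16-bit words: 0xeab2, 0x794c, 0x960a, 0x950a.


Sum all words (with carry folding):
+ 0xeab2 = 0xeab2
+ 0x794c = 0x63ff
+ 0x960a = 0xfa09
+ 0x950a = 0x8f14
One's complement: ~0x8f14
Checksum = 0x70eb


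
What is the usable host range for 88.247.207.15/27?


Network: 88.247.207.0
Broadcast: 88.247.207.31
First usable = network + 1
Last usable = broadcast - 1
Range: 88.247.207.1 to 88.247.207.30


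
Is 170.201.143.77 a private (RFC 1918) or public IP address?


RFC 1918 private ranges:
  10.0.0.0/8 (10.0.0.0 - 10.255.255.255)
  172.16.0.0/12 (172.16.0.0 - 172.31.255.255)
  192.168.0.0/16 (192.168.0.0 - 192.168.255.255)
Public (not in any RFC 1918 range)


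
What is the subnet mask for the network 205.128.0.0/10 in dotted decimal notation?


/10 means 10 network bits, 22 host bits
Binary: 11111111110000000000000000000000
Mask: 255.192.0.0


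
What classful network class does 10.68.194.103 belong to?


First octet: 10
Binary: 00001010
0xxxxxxx -> Class A (1-126)
Class A, default mask 255.0.0.0 (/8)


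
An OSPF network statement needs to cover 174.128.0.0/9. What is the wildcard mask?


Subnet mask: 255.128.0.0
Wildcard = 255.255.255.255 - subnet mask
255 - 255 = 0
255 - 128 = 127
255 - 0 = 255
255 - 0 = 255
Wildcard: 0.127.255.255


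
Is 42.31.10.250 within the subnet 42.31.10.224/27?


Subnet network: 42.31.10.224
Test IP AND mask: 42.31.10.224
Yes, 42.31.10.250 is in 42.31.10.224/27


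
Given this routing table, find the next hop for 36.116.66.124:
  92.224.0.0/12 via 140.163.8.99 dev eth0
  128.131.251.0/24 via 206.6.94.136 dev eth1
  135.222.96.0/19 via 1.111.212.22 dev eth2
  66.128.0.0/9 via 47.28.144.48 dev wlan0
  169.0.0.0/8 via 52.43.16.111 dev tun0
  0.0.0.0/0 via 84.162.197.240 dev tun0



Longest prefix match for 36.116.66.124:
  /12 92.224.0.0: no
  /24 128.131.251.0: no
  /19 135.222.96.0: no
  /9 66.128.0.0: no
  /8 169.0.0.0: no
  /0 0.0.0.0: MATCH
Selected: next-hop 84.162.197.240 via tun0 (matched /0)


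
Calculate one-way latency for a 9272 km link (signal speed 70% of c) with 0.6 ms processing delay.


Speed = 0.7 * 3e5 km/s = 210000 km/s
Propagation delay = 9272 / 210000 = 0.0442 s = 44.1524 ms
Processing delay = 0.6 ms
Total one-way latency = 44.7524 ms


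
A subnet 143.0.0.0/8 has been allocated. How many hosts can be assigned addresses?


Host bits = 32 - 8 = 24
Total addresses = 2^24 = 16777216
Usable = total - 2 (network and broadcast)
Usable hosts: 16777214


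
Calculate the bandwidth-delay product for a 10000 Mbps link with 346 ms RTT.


BDP = bandwidth * RTT
= 10000 Mbps * 346 ms
= 10000 * 1e6 * 346 / 1000 bits
= 3460000000 bits
= 432500000 bytes
= 422363.2812 KB
BDP = 3460000000 bits (432500000 bytes)


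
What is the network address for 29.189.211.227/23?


IP:   00011101.10111101.11010011.11100011
Mask: 11111111.11111111.11111110.00000000
AND operation:
Net:  00011101.10111101.11010010.00000000
Network: 29.189.210.0/23


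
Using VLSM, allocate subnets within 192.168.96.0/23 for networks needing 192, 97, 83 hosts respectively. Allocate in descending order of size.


192 hosts -> /24 (254 usable): 192.168.96.0/24
97 hosts -> /25 (126 usable): 192.168.97.0/25
83 hosts -> /25 (126 usable): 192.168.97.128/25
Allocation: 192.168.96.0/24 (192 hosts, 254 usable); 192.168.97.0/25 (97 hosts, 126 usable); 192.168.97.128/25 (83 hosts, 126 usable)


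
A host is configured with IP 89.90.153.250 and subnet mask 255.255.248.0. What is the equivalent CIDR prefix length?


Binary: 11111111.11111111.11111000.00000000
Count leading 1s
Prefix: /21


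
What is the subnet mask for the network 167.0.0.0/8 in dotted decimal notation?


/8 means 8 network bits, 24 host bits
Binary: 11111111000000000000000000000000
Mask: 255.0.0.0


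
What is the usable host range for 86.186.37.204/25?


Network: 86.186.37.128
Broadcast: 86.186.37.255
First usable = network + 1
Last usable = broadcast - 1
Range: 86.186.37.129 to 86.186.37.254


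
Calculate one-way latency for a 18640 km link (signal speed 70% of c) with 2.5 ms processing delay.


Speed = 0.7 * 3e5 km/s = 210000 km/s
Propagation delay = 18640 / 210000 = 0.0888 s = 88.7619 ms
Processing delay = 2.5 ms
Total one-way latency = 91.2619 ms


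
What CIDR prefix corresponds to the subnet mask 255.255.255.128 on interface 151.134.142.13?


Binary: 11111111.11111111.11111111.10000000
Count leading 1s
Prefix: /25
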